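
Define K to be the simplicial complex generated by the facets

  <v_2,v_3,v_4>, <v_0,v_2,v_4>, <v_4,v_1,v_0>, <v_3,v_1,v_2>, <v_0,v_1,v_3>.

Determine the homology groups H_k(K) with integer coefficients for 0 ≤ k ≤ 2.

H_0 ≅ Z,  H_1 ≅ Z,  H_2 = 0.

Take the total order v_0 < v_1 < v_2 < v_3 < v_4 on the vertex set. Then K (dimension 2) consists of the simplices:

  0-simplices (5): [v_0], [v_1], [v_2], [v_3], [v_4]
  1-simplices (10): [v_0,v_1], [v_0,v_2], [v_0,v_3], [v_0,v_4], [v_1,v_2], [v_1,v_3], [v_1,v_4], [v_2,v_3], [v_2,v_4], [v_3,v_4]
  2-simplices (5): [v_0,v_1,v_3], [v_0,v_1,v_4], [v_0,v_2,v_4], [v_1,v_2,v_3], [v_2,v_3,v_4]

Hence C_0 ≅ Z^5, C_1 ≅ Z^10, C_2 ≅ Z^5.

Boundary ∂_1: C_1 → C_0 is given by ∂[p,q] = [q] − [p]. For instance
  ∂[v_3,v_4] = [v_4] − [v_3].
This gives a 5×10 integer matrix of rank 4; reducing to Smith normal form yields diagonal entries (1,1,1,1).

The boundary map ∂_2: C_2 → C_1 sends each 2-simplex [p,q,r] to [q,r] − [p,r] + [p,q]. For instance
  ∂[v_0,v_1,v_3] = [v_1,v_3] − [v_0,v_3] + [v_0,v_1],
  ∂[v_0,v_1,v_4] = [v_1,v_4] − [v_0,v_4] + [v_0,v_1].
As a 10×5 matrix over Z this has rank 5, with invariant factors (1,1,1,1,1).

Computing H_k = (kernel of ∂_k) / (image of ∂_{k+1}):

  H_0: rank C_0 − rank ∂_1 = 5 − 4 = 1, and the invariant factors of ∂_1 are all 1, so H_0 = Z.
  H_1: rank ker ∂_1 − rank ∂_2 = (10 − 4) − 5 = 1, and the invariant factors of ∂_2 are all 1, so H_1 = Z.
  H_2: rank ker ∂_2 − rank ∂_3 = (5 − 5) − 0 = 0, and there is no ∂_3, so H_2 = 0.

As a check, the Euler characteristic is 5 − 10 + 5 = 0, which agrees with 1 − 1 + 0 = 0.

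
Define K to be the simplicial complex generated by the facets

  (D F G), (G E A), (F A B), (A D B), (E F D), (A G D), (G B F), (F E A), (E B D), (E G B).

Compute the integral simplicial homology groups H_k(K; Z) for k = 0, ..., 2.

Order the vertices as A < B < D < E < F < G. Listing each simplex with vertices in this order, K has dimension 2 with simplices:

  0-simplices (6): A, B, D, E, F, G
  1-simplices (15): AB, AD, AE, AF, AG, BD, BE, BF, BG, DE, DF, DG, EF, EG, FG
  2-simplices (10): ABD, ABF, ADG, AEF, AEG, BDE, BEG, BFG, DEF, DFG

so the chain groups are C_0 ≅ Z^6, C_1 ≅ Z^15, C_2 ≅ Z^10.

∂_1: C_1 → C_0 maps an edge to its endpoints' difference, ∂[p,q] = q − p.
The 6×15 boundary matrix has rank 5 and Smith normal form diag(1,1,1,1,1).

Boundary ∂_2: C_2 → C_1 sends each 2-simplex [p,q,r] to [q,r] − [p,r] + [p,q]. For instance
  ∂ABF = BF − AF + AB,
  ∂AEG = EG − AG + AE.
As a 15×10 matrix over Z this has rank 10, with invariant factors (1,1,1,1,1,1,1,1,1,2).

Computing H_k = (kernel of ∂_k) / (image of ∂_{k+1}):

  H_0: rank C_0 − rank ∂_1 = 6 − 5 = 1, and the invariant factors of ∂_1 are all 1, so H_0 = Z.
  H_1: rank ker ∂_1 − rank ∂_2 = (15 − 5) − 10 = 0, and ∂_2 has invariant factor 2 > 1, so H_1 = Z/2Z.
  H_2: rank ker ∂_2 − rank ∂_3 = (10 − 10) − 0 = 0, and there is no ∂_3, so H_2 = 0.

H_0 ≅ Z,  H_1 ≅ Z/2Z,  H_2 = 0.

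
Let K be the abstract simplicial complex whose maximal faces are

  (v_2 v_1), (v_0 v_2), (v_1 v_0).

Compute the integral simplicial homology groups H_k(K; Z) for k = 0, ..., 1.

Take the total order v_0 < v_1 < v_2 on the vertex set. Then K (dimension 1) consists of the simplices:

  0-simplices (3): [v_0], [v_1], [v_2]
  1-simplices (3): [v_0,v_1], [v_0,v_2], [v_1,v_2]

so the chain groups are C_0 ≅ Z^3, C_1 ≅ Z^3.

∂_1: C_1 → C_0 sends each edge [p,q] (with p < q) to q − p. For instance
  ∂[v_0,v_2] = [v_2] − [v_0].
As a 3×3 matrix over Z this has rank 2, with invariant factors (1,1).

Now H_k = ker ∂_k / im ∂_{k+1}, so:

  H_0: rank C_0 − rank ∂_1 = 3 − 2 = 1, and the invariant factors of ∂_1 are all 1, so H_0 = Z.
  H_1: rank ker ∂_1 − rank ∂_2 = (3 − 2) − 0 = 1, and there is no ∂_2, so H_1 = Z.

As a check, the Euler characteristic is 3 − 3 = 0, which agrees with 1 − 1 = 0.
(K is a triangulation of the circle S^1.)

H_0 ≅ Z,  H_1 ≅ Z.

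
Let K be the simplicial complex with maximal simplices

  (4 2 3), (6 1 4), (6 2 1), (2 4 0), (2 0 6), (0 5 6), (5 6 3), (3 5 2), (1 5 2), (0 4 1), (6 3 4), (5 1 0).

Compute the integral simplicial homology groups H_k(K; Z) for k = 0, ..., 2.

Take the total order 0 < 1 < 2 < 3 < 4 < 5 < 6 on the vertex set. Then K (dimension 2) consists of the simplices:

  0-simplices (7): [0], [1], [2], [3], [4], [5], [6]
  1-simplices (18): [0,1], [0,2], [0,4], [0,5], [0,6], [1,2], [1,4], [1,5], [1,6], [2,3], [2,4], [2,5], [2,6], [3,4], [3,5], [3,6], [4,6], [5,6]
  2-simplices (12): [0,1,4], [0,1,5], [0,2,4], [0,2,6], [0,5,6], [1,2,5], [1,2,6], [1,4,6], [2,3,4], [2,3,5], [3,4,6], [3,5,6]

giving chain groups C_0 ≅ Z^7, C_1 ≅ Z^18, C_2 ≅ Z^12.

∂_1: C_1 → C_0 maps an edge to its endpoints' difference, ∂[p,q] = q − p. For instance
  ∂[3,5] = [5] − [3].
The resulting 7×18 matrix has rank 6, and its Smith normal form has invariant factors (1,1,1,1,1,1).

Boundary ∂_2: C_2 → C_1 acts by ∂[p,q,r] = [q,r] − [p,r] + [p,q]. For instance
  ∂[2,3,5] = [3,5] − [2,5] + [2,3],
  ∂[0,5,6] = [5,6] − [0,6] + [0,5].
This gives a 18×12 integer matrix of rank 12; reducing to Smith normal form yields diagonal entries (1,1,1,1,1,1,1,1,1,1,1,2).

Reading off H_k = ker ∂_k / im ∂_{k+1}:

  H_0: rank C_0 − rank ∂_1 = 7 − 6 = 1, and the invariant factors of ∂_1 are all 1, so H_0 = Z.
  H_1: rank ker ∂_1 − rank ∂_2 = (18 − 6) − 12 = 0, and ∂_2 has invariant factor 2 > 1, so H_1 = Z/2Z.
  H_2: rank ker ∂_2 − rank ∂_3 = (12 − 12) − 0 = 0, and there is no ∂_3, so H_2 = 0.

(K is a triangulation of the real projective plane RP^2.)

H_0 = Z,  H_1 = Z/2Z,  H_2 = 0.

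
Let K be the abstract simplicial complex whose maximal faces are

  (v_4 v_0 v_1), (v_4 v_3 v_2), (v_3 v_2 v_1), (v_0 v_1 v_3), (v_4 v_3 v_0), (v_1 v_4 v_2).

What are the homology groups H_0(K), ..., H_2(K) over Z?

H_0 ≅ Z,  H_1 = 0,  H_2 ≅ Z.

Order the vertices as v_0 < v_1 < v_2 < v_3 < v_4. Listing each simplex with vertices in this order, K has dimension 2 with simplices:

  0-simplices (5): [v_0], [v_1], [v_2], [v_3], [v_4]
  1-simplices (9): [v_0,v_1], [v_0,v_3], [v_0,v_4], [v_1,v_2], [v_1,v_3], [v_1,v_4], [v_2,v_3], [v_2,v_4], [v_3,v_4]
  2-simplices (6): [v_0,v_1,v_3], [v_0,v_1,v_4], [v_0,v_3,v_4], [v_1,v_2,v_3], [v_1,v_2,v_4], [v_2,v_3,v_4]

giving chain groups C_0 ≅ Z^5, C_1 ≅ Z^9, C_2 ≅ Z^6.

Boundary ∂_1: C_1 → C_0 sends each edge [p,q] (with p < q) to q − p. For instance
  ∂[v_1,v_2] = [v_2] − [v_1].
As a 5×9 matrix over Z this has rank 4, with invariant factors (1,1,1,1).

Boundary ∂_2: C_2 → C_1 sends each 2-simplex [p,q,r] to [q,r] − [p,r] + [p,q]. For instance
  ∂[v_0,v_3,v_4] = [v_3,v_4] − [v_0,v_4] + [v_0,v_3],
  ∂[v_1,v_2,v_4] = [v_2,v_4] − [v_1,v_4] + [v_1,v_2].
The resulting 9×6 matrix has rank 5, and its Smith normal form has invariant factors (1,1,1,1,1).

Reading off H_k = ker ∂_k / im ∂_{k+1}:

  H_0: rank C_0 − rank ∂_1 = 5 − 4 = 1, and the invariant factors of ∂_1 are all 1, so H_0 = Z.
  H_1: rank ker ∂_1 − rank ∂_2 = (9 − 4) − 5 = 0, and the invariant factors of ∂_2 are all 1, so H_1 = 0.
  H_2: rank ker ∂_2 − rank ∂_3 = (6 − 5) − 0 = 1, and there is no ∂_3, so H_2 = Z.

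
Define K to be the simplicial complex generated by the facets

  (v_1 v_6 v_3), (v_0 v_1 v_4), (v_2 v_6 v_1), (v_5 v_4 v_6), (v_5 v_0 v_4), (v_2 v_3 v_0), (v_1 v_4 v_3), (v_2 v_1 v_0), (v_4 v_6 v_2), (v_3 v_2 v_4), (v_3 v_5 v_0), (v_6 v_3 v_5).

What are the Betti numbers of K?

b_0 = 1, b_1 = 0, b_2 = 0.

Fix the vertex order v_0 < v_1 < v_2 < v_3 < v_4 < v_5 < v_6 and write every simplex with vertices in increasing order. Then dim K = 2 and the simplices of K are:

  0-simplices (7): [v_0], [v_1], [v_2], [v_3], [v_4], [v_5], [v_6]
  1-simplices (18): (18 of them)
  2-simplices (12): (12 of them)

giving chain groups C_0 ≅ Z^7, C_1 ≅ Z^18, C_2 ≅ Z^12.

Boundary ∂_1: C_1 → C_0 sends each edge [p,q] (with p < q) to q − p. For instance
  ∂[v_3,v_4] = [v_4] − [v_3].
This gives a 7×18 integer matrix of rank 6; reducing to Smith normal form yields diagonal entries (1,1,1,1,1,1).

∂_2: C_2 → C_1 maps a triangle to the signed sum of its edges. For instance
  ∂[v_1,v_3,v_6] = [v_3,v_6] − [v_1,v_6] + [v_1,v_3],
  ∂[v_0,v_1,v_4] = [v_1,v_4] − [v_0,v_4] + [v_0,v_1].
The resulting 18×12 matrix has rank 12, and its Smith normal form has invariant factors (1,1,1,1,1,1,1,1,1,1,1,2).

Reading off H_k = ker ∂_k / im ∂_{k+1}:

  H_0: rank C_0 − rank ∂_1 = 7 − 6 = 1, and the invariant factors of ∂_1 are all 1, so H_0 ≅ Z.
  H_1: rank ker ∂_1 − rank ∂_2 = (18 − 6) − 12 = 0, and ∂_2 has invariant factor 2 > 1, so H_1 ≅ Z/2.
  H_2: rank ker ∂_2 − rank ∂_3 = (12 − 12) − 0 = 0, and there is no ∂_3, so H_2 ≅ 0.

As a check, the Euler characteristic is 7 − 18 + 12 = 1, which agrees with 1 − 0 + 0 = 1.

Hence the Betti numbers are b_0 = 1, b_1 = 0, b_2 = 0.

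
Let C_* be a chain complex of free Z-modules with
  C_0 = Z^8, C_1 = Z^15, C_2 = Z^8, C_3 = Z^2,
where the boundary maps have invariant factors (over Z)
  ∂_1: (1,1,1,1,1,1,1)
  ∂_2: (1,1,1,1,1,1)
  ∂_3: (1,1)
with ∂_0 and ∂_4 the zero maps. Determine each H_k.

H_0: b_0 = 8 − 0 − 7 = 1; torsion from ∂_1 factors > 1: none. So H_0 = Z.
H_1: b_1 = 15 − 7 − 6 = 2; torsion from ∂_2 factors > 1: none. So H_1 = Z^2.
H_2: b_2 = 8 − 6 − 2 = 0; torsion from ∂_3 factors > 1: none. So H_2 = 0.
H_3: b_3 = 2 − 2 − 0 = 0; torsion from ∂_4 factors > 1: none. So H_3 = 0.

H_0 = Z,  H_1 = Z^2,  H_2 = 0,  H_3 = 0.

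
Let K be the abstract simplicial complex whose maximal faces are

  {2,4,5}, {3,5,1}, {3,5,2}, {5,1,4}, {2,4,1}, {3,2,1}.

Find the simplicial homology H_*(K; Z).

H_0 = Z,  H_1 = 0,  H_2 = Z.

Fix the vertex order 1 < 2 < 3 < 4 < 5 and write every simplex with vertices in increasing order. Then dim K = 2 and the simplices of K are:

  0-simplices (5): [1], [2], [3], [4], [5]
  1-simplices (9): [1,2], [1,3], [1,4], [1,5], [2,3], [2,4], [2,5], [3,5], [4,5]
  2-simplices (6): [1,2,3], [1,2,4], [1,3,5], [1,4,5], [2,3,5], [2,4,5]

so the chain groups are C_0 ≅ Z^5, C_1 ≅ Z^9, C_2 ≅ Z^6.

The boundary map ∂_1: C_1 → C_0 is given by ∂[p,q] = [q] − [p].
This gives a 5×9 integer matrix of rank 4; reducing to Smith normal form yields diagonal entries (1,1,1,1).

∂_2: C_2 → C_1 acts by ∂[p,q,r] = [q,r] − [p,r] + [p,q]. For instance
  ∂[1,2,3] = [2,3] − [1,3] + [1,2],
  ∂[1,2,4] = [2,4] − [1,4] + [1,2].
This gives a 9×6 integer matrix of rank 5; reducing to Smith normal form yields diagonal entries (1,1,1,1,1).

From H_k ≅ ker(∂_k) / im(∂_{k+1}) we obtain:

  H_0: rank C_0 − rank ∂_1 = 5 − 4 = 1, and the invariant factors of ∂_1 are all 1, so H_0 = Z.
  H_1: rank ker ∂_1 − rank ∂_2 = (9 − 4) − 5 = 0, and the invariant factors of ∂_2 are all 1, so H_1 = 0.
  H_2: rank ker ∂_2 − rank ∂_3 = (6 − 5) − 0 = 1, and there is no ∂_3, so H_2 = Z.

As a check, the Euler characteristic is 5 − 9 + 6 = 2, which agrees with 1 − 0 + 1 = 2.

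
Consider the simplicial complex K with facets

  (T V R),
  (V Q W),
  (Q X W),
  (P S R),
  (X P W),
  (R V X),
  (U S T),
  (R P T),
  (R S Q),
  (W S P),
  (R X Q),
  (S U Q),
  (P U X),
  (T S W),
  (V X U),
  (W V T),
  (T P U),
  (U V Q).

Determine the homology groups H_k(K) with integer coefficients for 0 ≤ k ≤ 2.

K has 9 vertices, 27 edges, 18 triangles.
rank ∂_0 = 0, rank ∂_1 = 8 ⇒ b_0 = 9 − 0 − 8 = 1; all invariant factors of ∂_1 are 1 so no torsion. So H_0 = Z.
rank ∂_1 = 8, rank ∂_2 = 18 ⇒ b_1 = 27 − 8 − 18 = 1; ∂_2 has invariant factor(s) [2] giving torsion. So H_1 = Z ⊕ Z/2.
rank ∂_2 = 18, rank ∂_3 = 0 ⇒ b_2 = 18 − 18 − 0 = 0. So H_2 = 0.

H_0 ≅ Z,  H_1 ≅ Z ⊕ Z/2,  H_2 = 0.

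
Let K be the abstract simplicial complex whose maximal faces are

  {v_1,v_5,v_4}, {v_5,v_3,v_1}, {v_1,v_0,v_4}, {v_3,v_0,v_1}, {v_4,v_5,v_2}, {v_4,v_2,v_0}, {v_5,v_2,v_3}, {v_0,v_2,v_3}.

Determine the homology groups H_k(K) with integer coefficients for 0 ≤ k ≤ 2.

Fix the vertex order v_0 < v_1 < v_2 < v_3 < v_4 < v_5 and write every simplex with vertices in increasing order. Then dim K = 2 and the simplices of K are:

  0-simplices (6): [v_0], [v_1], [v_2], [v_3], [v_4], [v_5]
  1-simplices (12): [v_0,v_1], [v_0,v_2], [v_0,v_3], [v_0,v_4], [v_1,v_3], [v_1,v_4], [v_1,v_5], [v_2,v_3], [v_2,v_4], [v_2,v_5], [v_3,v_5], [v_4,v_5]
  2-simplices (8): [v_0,v_1,v_3], [v_0,v_1,v_4], [v_0,v_2,v_3], [v_0,v_2,v_4], [v_1,v_3,v_5], [v_1,v_4,v_5], [v_2,v_3,v_5], [v_2,v_4,v_5]

giving chain groups C_0 ≅ Z^6, C_1 ≅ Z^12, C_2 ≅ Z^8.

∂_1: C_1 → C_0 is given by ∂[p,q] = [q] − [p].
The 6×12 boundary matrix has rank 5 and Smith normal form diag(1,1,1,1,1).

Boundary ∂_2: C_2 → C_1 acts by ∂[p,q,r] = [q,r] − [p,r] + [p,q]. For instance
  ∂[v_0,v_2,v_3] = [v_2,v_3] − [v_0,v_3] + [v_0,v_2],
  ∂[v_2,v_3,v_5] = [v_3,v_5] − [v_2,v_5] + [v_2,v_3].
The resulting 12×8 matrix has rank 7, and its Smith normal form has invariant factors (1,1,1,1,1,1,1).

Computing H_k = (kernel of ∂_k) / (image of ∂_{k+1}):

  H_0: rank C_0 − rank ∂_1 = 6 − 5 = 1, and the invariant factors of ∂_1 are all 1, so H_0 = Z.
  H_1: rank ker ∂_1 − rank ∂_2 = (12 − 5) − 7 = 0, and the invariant factors of ∂_2 are all 1, so H_1 = 0.
  H_2: rank ker ∂_2 − rank ∂_3 = (8 − 7) − 0 = 1, and there is no ∂_3, so H_2 = Z.

As a check, the Euler characteristic is 6 − 12 + 8 = 2, which agrees with 1 − 0 + 1 = 2.

H_0 = Z,  H_1 = 0,  H_2 = Z.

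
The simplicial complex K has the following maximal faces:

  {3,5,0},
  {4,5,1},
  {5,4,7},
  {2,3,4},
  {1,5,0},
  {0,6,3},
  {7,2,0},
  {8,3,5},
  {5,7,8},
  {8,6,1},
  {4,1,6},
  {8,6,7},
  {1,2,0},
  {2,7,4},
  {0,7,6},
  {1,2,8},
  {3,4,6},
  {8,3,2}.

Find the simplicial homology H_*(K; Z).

Order the vertices as 0 < 1 < 2 < 3 < 4 < 5 < 6 < 7 < 8. Listing each simplex with vertices in this order, K has dimension 2 with simplices:

  0-simplices (9): [0], [1], [2], [3], [4], [5], [6], [7], [8]
  1-simplices (27): (27 of them)
  2-simplices (18): [0,1,2], [0,1,5], [0,2,7], [0,3,5], [0,3,6], [0,6,7], [1,2,8], [1,4,5], [1,4,6], [1,6,8], [2,3,4], [2,3,8], [2,4,7], [3,4,6], [3,5,8], [4,5,7], [5,7,8], [6,7,8]

giving chain groups C_0 ≅ Z^9, C_1 ≅ Z^27, C_2 ≅ Z^18.

The boundary map ∂_1: C_1 → C_0 sends each edge [p,q] (with p < q) to q − p.
The resulting 9×27 matrix has rank 8, and its Smith normal form has invariant factors (1,1,1,1,1,1,1,1).

The boundary map ∂_2: C_2 → C_1 sends each 2-simplex [p,q,r] to [q,r] − [p,r] + [p,q]. For instance
  ∂[0,3,6] = [3,6] − [0,6] + [0,3],
  ∂[3,4,6] = [4,6] − [3,6] + [3,4].
The 27×18 boundary matrix has rank 17 and Smith normal form diag(1,1,1,1,1,1,1,1,1,1,1,1,1,1,1,1,1).

Now H_k = ker ∂_k / im ∂_{k+1}, so:

  H_0: rank C_0 − rank ∂_1 = 9 − 8 = 1, and the invariant factors of ∂_1 are all 1, so H_0 = Z.
  H_1: rank ker ∂_1 − rank ∂_2 = (27 − 8) − 17 = 2, and the invariant factors of ∂_2 are all 1, so H_1 = Z^2.
  H_2: rank ker ∂_2 − rank ∂_3 = (18 − 17) − 0 = 1, and there is no ∂_3, so H_2 = Z.

As a check, the Euler characteristic is 9 − 27 + 18 = 0, which agrees with 1 − 2 + 1 = 0.

H_0 = Z,  H_1 = Z^2,  H_2 = Z.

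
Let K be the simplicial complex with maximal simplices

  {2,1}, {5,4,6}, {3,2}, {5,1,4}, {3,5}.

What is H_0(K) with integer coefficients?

Fix the vertex order 1 < 2 < 3 < 4 < 5 < 6 and write every simplex with vertices in increasing order. Then dim K = 2 and the simplices of K are:

  0-simplices (6): [1], [2], [3], [4], [5], [6]
  1-simplices (8): [1,2], [1,4], [1,5], [2,3], [3,5], [4,5], [4,6], [5,6]
  2-simplices (2): [1,4,5], [4,5,6]

so the chain groups are C_0 ≅ Z^6, C_1 ≅ Z^8, C_2 ≅ Z^2.

∂_1: C_1 → C_0 sends each edge [p,q] (with p < q) to q − p. For instance
  ∂[1,4] = [4] − [1].
This gives a 6×8 integer matrix of rank 5; reducing to Smith normal form yields diagonal entries (1,1,1,1,1).

The boundary map ∂_2: C_2 → C_1 sends each 2-simplex [p,q,r] to [q,r] − [p,r] + [p,q]. For instance
  ∂[4,5,6] = [5,6] − [4,6] + [4,5],
  ∂[1,4,5] = [4,5] − [1,5] + [1,4].
The 8×2 boundary matrix has rank 2 and Smith normal form diag(1,1).

Reading off H_k = ker ∂_k / im ∂_{k+1}:

  H_0: rank C_0 − rank ∂_1 = 6 − 5 = 1, and the invariant factors of ∂_1 are all 1, so H_0 ≅ Z.

H_0 ≅ Z.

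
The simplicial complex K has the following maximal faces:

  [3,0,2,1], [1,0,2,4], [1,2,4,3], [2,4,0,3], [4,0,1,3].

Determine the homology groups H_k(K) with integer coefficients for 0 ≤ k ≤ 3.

Fix the vertex order 0 < 1 < 2 < 3 < 4 and write every simplex with vertices in increasing order. Then dim K = 3 and the simplices of K are:

  0-simplices (5): [0], [1], [2], [3], [4]
  1-simplices (10): [0,1], [0,2], [0,3], [0,4], [1,2], [1,3], [1,4], [2,3], [2,4], [3,4]
  2-simplices (10): [0,1,2], [0,1,3], [0,1,4], [0,2,3], [0,2,4], [0,3,4], [1,2,3], [1,2,4], [1,3,4], [2,3,4]
  3-simplices (5): [0,1,2,3], [0,1,2,4], [0,1,3,4], [0,2,3,4], [1,2,3,4]

giving chain groups C_0 ≅ Z^5, C_1 ≅ Z^10, C_2 ≅ Z^10, C_3 ≅ Z^5.

∂_1: C_1 → C_0 sends each edge [p,q] (with p < q) to q − p. For instance
  ∂[0,2] = [2] − [0].
The 5×10 boundary matrix has rank 4 and Smith normal form diag(1,1,1,1).

∂_2: C_2 → C_1 sends each 2-simplex [p,q,r] to [q,r] − [p,r] + [p,q]. For instance
  ∂[2,3,4] = [3,4] − [2,4] + [2,3],
  ∂[1,3,4] = [3,4] − [1,4] + [1,3].
This gives a 10×10 integer matrix of rank 6; reducing to Smith normal form yields diagonal entries (1,1,1,1,1,1).

The boundary map ∂_3: C_3 → C_2 sends each 3-simplex σ to the alternating sum Σ_i (−1)^i (σ with its i-th vertex removed). For instance
  ∂[0,1,3,4] = [1,3,4] − [0,3,4] + [0,1,4] − [0,1,3],
  ∂[0,2,3,4] = [2,3,4] − [0,3,4] + [0,2,4] − [0,2,3].
The 10×5 boundary matrix has rank 4 and Smith normal form diag(1,1,1,1).

From H_k ≅ ker(∂_k) / im(∂_{k+1}) we obtain:

  H_0: rank C_0 − rank ∂_1 = 5 − 4 = 1, and the invariant factors of ∂_1 are all 1, so H_0 ≅ Z.
  H_1: rank ker ∂_1 − rank ∂_2 = (10 − 4) − 6 = 0, and the invariant factors of ∂_2 are all 1, so H_1 ≅ 0.
  H_2: rank ker ∂_2 − rank ∂_3 = (10 − 6) − 4 = 0, and the invariant factors of ∂_3 are all 1, so H_2 ≅ 0.
  H_3: rank ker ∂_3 − rank ∂_4 = (5 − 4) − 0 = 1, and there is no ∂_4, so H_3 ≅ Z.

As a check, the Euler characteristic is 5 − 10 + 10 − 5 = 0, which agrees with 1 − 0 + 0 − 1 = 0.

H_0 ≅ Z,  H_1 = 0,  H_2 = 0,  H_3 ≅ Z.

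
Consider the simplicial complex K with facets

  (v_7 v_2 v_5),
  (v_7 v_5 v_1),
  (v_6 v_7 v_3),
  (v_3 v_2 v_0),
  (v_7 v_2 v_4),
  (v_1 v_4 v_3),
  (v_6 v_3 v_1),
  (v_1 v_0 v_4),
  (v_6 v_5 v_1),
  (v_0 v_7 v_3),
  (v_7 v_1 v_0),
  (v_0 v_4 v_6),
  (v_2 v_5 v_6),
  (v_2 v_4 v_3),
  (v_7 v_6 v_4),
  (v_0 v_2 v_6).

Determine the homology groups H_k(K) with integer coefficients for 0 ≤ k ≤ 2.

H_0 = Z,  H_1 = Z^2,  H_2 = Z.

Fix the vertex order v_0 < v_1 < v_2 < v_3 < v_4 < v_5 < v_6 < v_7 and write every simplex with vertices in increasing order. Then dim K = 2 and the simplices of K are:

  0-simplices (8): [v_0], [v_1], [v_2], [v_3], [v_4], [v_5], [v_6], [v_7]
  1-simplices (24): (24 of them)
  2-simplices (16): (16 of them)

giving chain groups C_0 ≅ Z^8, C_1 ≅ Z^24, C_2 ≅ Z^16.

The boundary map ∂_1: C_1 → C_0 is given by ∂[p,q] = [q] − [p]. For instance
  ∂[v_1,v_6] = [v_6] − [v_1].
The resulting 8×24 matrix has rank 7, and its Smith normal form has invariant factors (1,1,1,1,1,1,1).

∂_2: C_2 → C_1 maps a triangle to the signed sum of its edges. For instance
  ∂[v_0,v_4,v_6] = [v_4,v_6] − [v_0,v_6] + [v_0,v_4],
  ∂[v_2,v_3,v_4] = [v_3,v_4] − [v_2,v_4] + [v_2,v_3].
The resulting 24×16 matrix has rank 15, and its Smith normal form has invariant factors (1,1,1,1,1,1,1,1,1,1,1,1,1,1,1).

Reading off H_k = ker ∂_k / im ∂_{k+1}:

  H_0: rank C_0 − rank ∂_1 = 8 − 7 = 1, and the invariant factors of ∂_1 are all 1, so H_0 ≅ Z.
  H_1: rank ker ∂_1 − rank ∂_2 = (24 − 7) − 15 = 2, and the invariant factors of ∂_2 are all 1, so H_1 ≅ Z^2.
  H_2: rank ker ∂_2 − rank ∂_3 = (16 − 15) − 0 = 1, and there is no ∂_3, so H_2 ≅ Z.

As a check, the Euler characteristic is 8 − 24 + 16 = 0, which agrees with 1 − 2 + 1 = 0.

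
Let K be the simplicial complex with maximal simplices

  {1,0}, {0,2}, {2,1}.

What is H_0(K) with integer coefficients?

H_0 = Z.

Order the vertices as 0 < 1 < 2. Listing each simplex with vertices in this order, K has dimension 1 with simplices:

  0-simplices (3): [0], [1], [2]
  1-simplices (3): [0,1], [0,2], [1,2]

giving chain groups C_0 ≅ Z^3, C_1 ≅ Z^3.

The boundary map ∂_1: C_1 → C_0 is given by ∂[p,q] = [q] − [p].
As a 3×3 matrix over Z this has rank 2, with invariant factors (1,1).

Reading off H_k = ker ∂_k / im ∂_{k+1}:

  H_0: rank C_0 − rank ∂_1 = 3 − 2 = 1, and the invariant factors of ∂_1 are all 1, so H_0 ≅ Z.

(K is a triangulation of the circle S^1.)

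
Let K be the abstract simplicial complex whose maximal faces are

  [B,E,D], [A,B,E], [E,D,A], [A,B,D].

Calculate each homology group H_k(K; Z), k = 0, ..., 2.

Take the total order A < B < D < E on the vertex set. Then K (dimension 2) consists of the simplices:

  0-simplices (4): A, B, D, E
  1-simplices (6): AB, AD, AE, BD, BE, DE
  2-simplices (4): ABD, ABE, ADE, BDE

Hence C_0 ≅ Z^4, C_1 ≅ Z^6, C_2 ≅ Z^4.

Boundary ∂_1: C_1 → C_0 sends each edge [p,q] (with p < q) to q − p. For instance
  ∂DE = E − D.
The 4×6 boundary matrix has rank 3 and Smith normal form diag(1,1,1).

Boundary ∂_2: C_2 → C_1 sends each 2-simplex [p,q,r] to [q,r] − [p,r] + [p,q]. For instance
  ∂ABE = BE − AE + AB,
  ∂ABD = BD − AD + AB.
As a 6×4 matrix over Z this has rank 3, with invariant factors (1,1,1).

From H_k ≅ ker(∂_k) / im(∂_{k+1}) we obtain:

  H_0: rank C_0 − rank ∂_1 = 4 − 3 = 1, and the invariant factors of ∂_1 are all 1, so H_0 ≅ Z.
  H_1: rank ker ∂_1 − rank ∂_2 = (6 − 3) − 3 = 0, and the invariant factors of ∂_2 are all 1, so H_1 ≅ 0.
  H_2: rank ker ∂_2 − rank ∂_3 = (4 − 3) − 0 = 1, and there is no ∂_3, so H_2 ≅ Z.

(K is a triangulation of the 2-sphere S^2.)

H_0 ≅ Z,  H_1 = 0,  H_2 ≅ Z.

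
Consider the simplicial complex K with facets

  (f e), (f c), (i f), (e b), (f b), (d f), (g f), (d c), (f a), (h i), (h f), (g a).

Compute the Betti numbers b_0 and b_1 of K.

b_0 = 1, b_1 = 4.

We work with the vertex ordering a < b < c < d < e < f < g < h < i. The simplices of K, each written with vertices in increasing order, are:

  0-simplices (9): a, b, c, d, e, f, g, h, i
  1-simplices (12): af, ag, be, bf, cd, cf, df, ef, fg, fh, fi, hi

giving chain groups C_0 ≅ Z^9, C_1 ≅ Z^12.

∂_1: C_1 → C_0 maps an edge to its endpoints' difference, ∂[p,q] = q − p. For instance
  ∂cf = f − c.
As a 9×12 matrix over Z this has rank 8, with invariant factors (1,1,1,1,1,1,1,1).

Reading off H_k = ker ∂_k / im ∂_{k+1}:

  H_0: rank C_0 − rank ∂_1 = 9 − 8 = 1, and the invariant factors of ∂_1 are all 1, so H_0 ≅ Z.
  H_1: rank ker ∂_1 − rank ∂_2 = (12 − 8) − 0 = 4, and there is no ∂_2, so H_1 ≅ Z^4.

(K is a triangulation of a wedge of 4 circles.)

Hence the Betti numbers are b_0 = 1, b_1 = 4.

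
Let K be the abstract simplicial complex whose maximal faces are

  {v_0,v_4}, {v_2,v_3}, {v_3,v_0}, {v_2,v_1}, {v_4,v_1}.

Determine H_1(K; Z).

K has 5 vertices, 5 edges.
rank ∂_1 = 4, rank ∂_2 = 0 ⇒ b_1 = 5 − 4 − 0 = 1. So H_1 = Z.

H_1 ≅ Z.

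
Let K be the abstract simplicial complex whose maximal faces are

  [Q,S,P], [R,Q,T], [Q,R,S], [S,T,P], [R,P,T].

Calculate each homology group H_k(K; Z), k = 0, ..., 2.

K has 5 vertices, 10 edges, 5 triangles.
rank ∂_0 = 0, rank ∂_1 = 4 ⇒ b_0 = 5 − 0 − 4 = 1; all invariant factors of ∂_1 are 1 so no torsion. So H_0 ≅ Z.
rank ∂_1 = 4, rank ∂_2 = 5 ⇒ b_1 = 10 − 4 − 5 = 1; all invariant factors of ∂_2 are 1 so no torsion. So H_1 ≅ Z.
rank ∂_2 = 5, rank ∂_3 = 0 ⇒ b_2 = 5 − 5 − 0 = 0. So H_2 ≅ 0.

H_0 ≅ Z,  H_1 ≅ Z,  H_2 = 0.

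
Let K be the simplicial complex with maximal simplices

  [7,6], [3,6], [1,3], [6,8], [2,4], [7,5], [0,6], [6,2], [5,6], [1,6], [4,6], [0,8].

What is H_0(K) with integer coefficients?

K has 9 vertices, 12 edges.
rank ∂_0 = 0, rank ∂_1 = 8 ⇒ b_0 = 9 − 0 − 8 = 1; all invariant factors of ∂_1 are 1 so no torsion. So H_0 ≅ Z.

H_0 = Z.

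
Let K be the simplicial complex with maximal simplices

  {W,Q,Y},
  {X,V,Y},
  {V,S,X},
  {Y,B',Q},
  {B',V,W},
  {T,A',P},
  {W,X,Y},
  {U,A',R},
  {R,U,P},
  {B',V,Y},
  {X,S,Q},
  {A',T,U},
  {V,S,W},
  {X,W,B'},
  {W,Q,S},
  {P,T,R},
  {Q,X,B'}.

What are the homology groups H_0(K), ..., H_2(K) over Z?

Order the vertices as P < Q < R < S < T < U < V < W < X < Y < A' < B'. Listing each simplex with vertices in this order, K has dimension 2 with simplices:

  0-simplices (12): [P], [Q], [R], [S], [T], [U], [V], [W], [X], [Y], [A'], [B']
  1-simplices (28): (28 of them)
  2-simplices (17): [P,R,T], [P,R,U], [P,T,A'], [Q,S,W], [Q,S,X], [Q,W,Y], [Q,X,B'], [Q,Y,B'], [R,U,A'], [S,V,W], [S,V,X], [T,U,A'], [V,W,B'], [V,X,Y], [V,Y,B'], [W,X,Y], [W,X,B']

giving chain groups C_0 ≅ Z^12, C_1 ≅ Z^28, C_2 ≅ Z^17.

∂_1: C_1 → C_0 is given by ∂[p,q] = [q] − [p].
As a 12×28 matrix over Z this has rank 10, with invariant factors (1,1,1,1,1,1,1,1,1,1).

Boundary ∂_2: C_2 → C_1 sends each 2-simplex [p,q,r] to [q,r] − [p,r] + [p,q]. For instance
  ∂[R,U,A'] = [U,A'] − [R,A'] + [R,U],
  ∂[V,W,B'] = [W,B'] − [V,B'] + [V,W].
This gives a 28×17 integer matrix of rank 17; reducing to Smith normal form yields diagonal entries (1,1,1,1,1,1,1,1,1,1,1,1,1,1,1,1,2).

Reading off H_k = ker ∂_k / im ∂_{k+1}:

  H_0: rank C_0 − rank ∂_1 = 12 − 10 = 2, and the invariant factors of ∂_1 are all 1, so H_0 = Z^2.
  H_1: rank ker ∂_1 − rank ∂_2 = (28 − 10) − 17 = 1, and ∂_2 has invariant factor 2 > 1, so H_1 = Z ⊕ Z/2Z.
  H_2: rank ker ∂_2 − rank ∂_3 = (17 − 17) − 0 = 0, and there is no ∂_3, so H_2 = 0.

As a check, the Euler characteristic is 12 − 28 + 17 = 1, which agrees with 2 − 1 + 0 = 1.
(K is a triangulation of the disjoint union of the real projective plane RP^2 and the Möbius band.)

H_0 ≅ Z^2,  H_1 ≅ Z ⊕ Z/2Z,  H_2 = 0.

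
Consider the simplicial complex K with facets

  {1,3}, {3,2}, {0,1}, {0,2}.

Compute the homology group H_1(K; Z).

H_1 = Z.

Order the vertices as 0 < 1 < 2 < 3. Listing each simplex with vertices in this order, K has dimension 1 with simplices:

  0-simplices (4): [0], [1], [2], [3]
  1-simplices (4): [0,1], [0,2], [1,3], [2,3]

so the chain groups are C_0 ≅ Z^4, C_1 ≅ Z^4.

Boundary ∂_1: C_1 → C_0 is given by ∂[p,q] = [q] − [p]. For instance
  ∂[0,1] = [1] − [0].
As a 4×4 matrix over Z this has rank 3, with invariant factors (1,1,1).

Now H_k = ker ∂_k / im ∂_{k+1}, so:

  H_1: rank ker ∂_1 − rank ∂_2 = (4 − 3) − 0 = 1, and there is no ∂_2, so H_1 = Z.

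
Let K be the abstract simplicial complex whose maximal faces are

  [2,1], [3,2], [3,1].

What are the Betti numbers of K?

We work with the vertex ordering 1 < 2 < 3. The simplices of K, each written with vertices in increasing order, are:

  0-simplices (3): [1], [2], [3]
  1-simplices (3): [1,2], [1,3], [2,3]

giving chain groups C_0 ≅ Z^3, C_1 ≅ Z^3.

Boundary ∂_1: C_1 → C_0 sends each edge [p,q] (with p < q) to q − p. For instance
  ∂[1,3] = [3] − [1].
The 3×3 boundary matrix has rank 2 and Smith normal form diag(1,1).

Now H_k = ker ∂_k / im ∂_{k+1}, so:

  H_0: rank C_0 − rank ∂_1 = 3 − 2 = 1, and the invariant factors of ∂_1 are all 1, so H_0 = Z.
  H_1: rank ker ∂_1 − rank ∂_2 = (3 − 2) − 0 = 1, and there is no ∂_2, so H_1 = Z.

Hence the Betti numbers are b_0 = 1, b_1 = 1.

b_0 = 1, b_1 = 1.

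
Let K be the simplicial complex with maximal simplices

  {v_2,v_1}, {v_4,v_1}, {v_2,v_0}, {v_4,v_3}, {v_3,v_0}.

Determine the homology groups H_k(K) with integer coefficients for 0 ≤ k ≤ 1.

H_0 = Z,  H_1 = Z.

K has 5 vertices, 5 edges.
rank ∂_0 = 0, rank ∂_1 = 4 ⇒ b_0 = 5 − 0 − 4 = 1; all invariant factors of ∂_1 are 1 so no torsion. So H_0 = Z.
rank ∂_1 = 4, rank ∂_2 = 0 ⇒ b_1 = 5 − 4 − 0 = 1. So H_1 = Z.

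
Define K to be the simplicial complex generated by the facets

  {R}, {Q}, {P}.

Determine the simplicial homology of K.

H_0 ≅ Z^3.

K has 3 vertices.
rank ∂_0 = 0, rank ∂_1 = 0 ⇒ b_0 = 3 − 0 − 0 = 3. So H_0 ≅ Z^3.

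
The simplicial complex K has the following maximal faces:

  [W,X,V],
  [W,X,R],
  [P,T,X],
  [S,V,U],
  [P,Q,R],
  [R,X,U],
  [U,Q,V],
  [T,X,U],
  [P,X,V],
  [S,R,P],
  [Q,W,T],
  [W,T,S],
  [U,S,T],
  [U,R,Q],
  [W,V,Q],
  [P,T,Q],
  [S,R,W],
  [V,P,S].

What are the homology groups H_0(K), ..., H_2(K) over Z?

We work with the vertex ordering P < Q < R < S < T < U < V < W < X. The simplices of K, each written with vertices in increasing order, are:

  0-simplices (9): P, Q, R, S, T, U, V, W, X
  1-simplices (27): PQ, PR, PS, PT, PV, PX, QR, QT, QU, QV, QW, RS, RU, RW, RX, ST, SU, SV, SW, TU, TW, TX, UV, UX, VW, VX, WX
  2-simplices (18): PQR, PQT, PRS, PSV, PTX, PVX, QRU, QTW, QUV, QVW, RSW, RUX, RWX, STU, STW, SUV, TUX, VWX

giving chain groups C_0 ≅ Z^9, C_1 ≅ Z^27, C_2 ≅ Z^18.

Boundary ∂_1: C_1 → C_0 is given by ∂[p,q] = [q] − [p].
The resulting 9×27 matrix has rank 8, and its Smith normal form has invariant factors (1,1,1,1,1,1,1,1).

∂_2: C_2 → C_1 sends each 2-simplex [p,q,r] to [q,r] − [p,r] + [p,q]. For instance
  ∂PSV = SV − PV + PS,
  ∂PQR = QR − PR + PQ.
As a 27×18 matrix over Z this has rank 17, with invariant factors (1,1,1,1,1,1,1,1,1,1,1,1,1,1,1,1,1).

Reading off H_k = ker ∂_k / im ∂_{k+1}:

  H_0: rank C_0 − rank ∂_1 = 9 − 8 = 1, and the invariant factors of ∂_1 are all 1, so H_0 ≅ Z.
  H_1: rank ker ∂_1 − rank ∂_2 = (27 − 8) − 17 = 2, and the invariant factors of ∂_2 are all 1, so H_1 ≅ Z^2.
  H_2: rank ker ∂_2 − rank ∂_3 = (18 − 17) − 0 = 1, and there is no ∂_3, so H_2 ≅ Z.

H_0 = Z,  H_1 = Z^2,  H_2 = Z.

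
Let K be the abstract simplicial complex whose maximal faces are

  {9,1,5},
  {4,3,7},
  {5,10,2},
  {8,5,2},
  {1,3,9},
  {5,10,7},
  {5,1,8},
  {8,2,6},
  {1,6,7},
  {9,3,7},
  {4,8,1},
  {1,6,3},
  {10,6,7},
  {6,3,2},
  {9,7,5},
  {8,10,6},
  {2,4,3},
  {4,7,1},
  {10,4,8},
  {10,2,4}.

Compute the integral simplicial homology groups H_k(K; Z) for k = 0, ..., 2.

H_0 = Z,  H_1 = Z ⊕ Z/2Z,  H_2 = 0.

Fix the vertex order 1 < 2 < 3 < 4 < 5 < 6 < 7 < 8 < 9 < 10 and write every simplex with vertices in increasing order. Then dim K = 2 and the simplices of K are:

  0-simplices (10): [1], [2], [3], [4], [5], [6], [7], [8], [9], [10]
  1-simplices (30): (30 of them)
  2-simplices (20): (20 of them)

giving chain groups C_0 ≅ Z^10, C_1 ≅ Z^30, C_2 ≅ Z^20.

Boundary ∂_1: C_1 → C_0 sends each edge [p,q] (with p < q) to q − p.
As a 10×30 matrix over Z this has rank 9, with invariant factors (1,1,1,1,1,1,1,1,1).

∂_2: C_2 → C_1 sends each 2-simplex [p,q,r] to [q,r] − [p,r] + [p,q]. For instance
  ∂[5,7,9] = [7,9] − [5,9] + [5,7],
  ∂[1,5,8] = [5,8] − [1,8] + [1,5].
This gives a 30×20 integer matrix of rank 20; reducing to Smith normal form yields diagonal entries (1,1,1,1,1,1,1,1,1,1,1,1,1,1,1,1,1,1,1,2).

From H_k ≅ ker(∂_k) / im(∂_{k+1}) we obtain:

  H_0: rank C_0 − rank ∂_1 = 10 − 9 = 1, and the invariant factors of ∂_1 are all 1, so H_0 = Z.
  H_1: rank ker ∂_1 − rank ∂_2 = (30 − 9) − 20 = 1, and ∂_2 has invariant factor 2 > 1, so H_1 = Z ⊕ Z/2Z.
  H_2: rank ker ∂_2 − rank ∂_3 = (20 − 20) − 0 = 0, and there is no ∂_3, so H_2 = 0.

As a check, the Euler characteristic is 10 − 30 + 20 = 0, which agrees with 1 − 1 + 0 = 0.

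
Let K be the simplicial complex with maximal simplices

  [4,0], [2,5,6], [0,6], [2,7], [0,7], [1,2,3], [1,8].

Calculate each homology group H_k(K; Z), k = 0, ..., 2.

Order the vertices as 0 < 1 < 2 < 3 < 4 < 5 < 6 < 7 < 8. Listing each simplex with vertices in this order, K has dimension 2 with simplices:

  0-simplices (9): [0], [1], [2], [3], [4], [5], [6], [7], [8]
  1-simplices (11): [0,4], [0,6], [0,7], [1,2], [1,3], [1,8], [2,3], [2,5], [2,6], [2,7], [5,6]
  2-simplices (2): [1,2,3], [2,5,6]

so the chain groups are C_0 ≅ Z^9, C_1 ≅ Z^11, C_2 ≅ Z^2.

Boundary ∂_1: C_1 → C_0 is given by ∂[p,q] = [q] − [p].
This gives a 9×11 integer matrix of rank 8; reducing to Smith normal form yields diagonal entries (1,1,1,1,1,1,1,1).

∂_2: C_2 → C_1 maps a triangle to the signed sum of its edges. For instance
  ∂[2,5,6] = [5,6] − [2,6] + [2,5],
  ∂[1,2,3] = [2,3] − [1,3] + [1,2].
This gives a 11×2 integer matrix of rank 2; reducing to Smith normal form yields diagonal entries (1,1).

Computing H_k = (kernel of ∂_k) / (image of ∂_{k+1}):

  H_0: rank C_0 − rank ∂_1 = 9 − 8 = 1, and the invariant factors of ∂_1 are all 1, so H_0 ≅ Z.
  H_1: rank ker ∂_1 − rank ∂_2 = (11 − 8) − 2 = 1, and the invariant factors of ∂_2 are all 1, so H_1 ≅ Z.
  H_2: rank ker ∂_2 − rank ∂_3 = (2 − 2) − 0 = 0, and there is no ∂_3, so H_2 ≅ 0.

As a check, the Euler characteristic is 9 − 11 + 2 = 0, which agrees with 1 − 1 + 0 = 0.

H_0 = Z,  H_1 = Z,  H_2 = 0.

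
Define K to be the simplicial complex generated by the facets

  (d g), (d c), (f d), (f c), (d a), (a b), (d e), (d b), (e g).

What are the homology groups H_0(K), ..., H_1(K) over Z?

H_0 ≅ Z,  H_1 ≅ Z^3.

K has 7 vertices, 9 edges.
rank ∂_0 = 0, rank ∂_1 = 6 ⇒ b_0 = 7 − 0 − 6 = 1; all invariant factors of ∂_1 are 1 so no torsion. So H_0 = Z.
rank ∂_1 = 6, rank ∂_2 = 0 ⇒ b_1 = 9 − 6 − 0 = 3. So H_1 = Z^3.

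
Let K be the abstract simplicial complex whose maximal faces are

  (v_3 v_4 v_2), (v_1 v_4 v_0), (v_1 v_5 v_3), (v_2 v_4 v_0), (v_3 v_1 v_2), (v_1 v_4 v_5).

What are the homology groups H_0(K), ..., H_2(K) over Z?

H_0 = Z,  H_1 = Z,  H_2 = 0.

Take the total order v_0 < v_1 < v_2 < v_3 < v_4 < v_5 on the vertex set. Then K (dimension 2) consists of the simplices:

  0-simplices (6): [v_0], [v_1], [v_2], [v_3], [v_4], [v_5]
  1-simplices (12): [v_0,v_1], [v_0,v_2], [v_0,v_4], [v_1,v_2], [v_1,v_3], [v_1,v_4], [v_1,v_5], [v_2,v_3], [v_2,v_4], [v_3,v_4], [v_3,v_5], [v_4,v_5]
  2-simplices (6): [v_0,v_1,v_4], [v_0,v_2,v_4], [v_1,v_2,v_3], [v_1,v_3,v_5], [v_1,v_4,v_5], [v_2,v_3,v_4]

giving chain groups C_0 ≅ Z^6, C_1 ≅ Z^12, C_2 ≅ Z^6.

The boundary map ∂_1: C_1 → C_0 sends each edge [p,q] (with p < q) to q − p. For instance
  ∂[v_2,v_3] = [v_3] − [v_2].
As a 6×12 matrix over Z this has rank 5, with invariant factors (1,1,1,1,1).

The boundary map ∂_2: C_2 → C_1 maps a triangle to the signed sum of its edges. For instance
  ∂[v_1,v_2,v_3] = [v_2,v_3] − [v_1,v_3] + [v_1,v_2],
  ∂[v_0,v_2,v_4] = [v_2,v_4] − [v_0,v_4] + [v_0,v_2].
The 12×6 boundary matrix has rank 6 and Smith normal form diag(1,1,1,1,1,1).

From H_k ≅ ker(∂_k) / im(∂_{k+1}) we obtain:

  H_0: rank C_0 − rank ∂_1 = 6 − 5 = 1, and the invariant factors of ∂_1 are all 1, so H_0 = Z.
  H_1: rank ker ∂_1 − rank ∂_2 = (12 − 5) − 6 = 1, and the invariant factors of ∂_2 are all 1, so H_1 = Z.
  H_2: rank ker ∂_2 − rank ∂_3 = (6 − 6) − 0 = 0, and there is no ∂_3, so H_2 = 0.

(K is a triangulation of the cylinder S^1 x I.)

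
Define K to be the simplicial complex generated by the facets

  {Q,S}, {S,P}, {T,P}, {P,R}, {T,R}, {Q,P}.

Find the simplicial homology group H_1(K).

Order the vertices as P < Q < R < S < T. Listing each simplex with vertices in this order, K has dimension 1 with simplices:

  0-simplices (5): P, Q, R, S, T
  1-simplices (6): PQ, PR, PS, PT, QS, RT

giving chain groups C_0 ≅ Z^5, C_1 ≅ Z^6.

∂_1: C_1 → C_0 is given by ∂[p,q] = [q] − [p]. For instance
  ∂PS = S − P.
This gives a 5×6 integer matrix of rank 4; reducing to Smith normal form yields diagonal entries (1,1,1,1).

Computing H_k = (kernel of ∂_k) / (image of ∂_{k+1}):

  H_1: rank ker ∂_1 − rank ∂_2 = (6 − 4) − 0 = 2, and there is no ∂_2, so H_1 ≅ Z^2.

H_1 ≅ Z^2.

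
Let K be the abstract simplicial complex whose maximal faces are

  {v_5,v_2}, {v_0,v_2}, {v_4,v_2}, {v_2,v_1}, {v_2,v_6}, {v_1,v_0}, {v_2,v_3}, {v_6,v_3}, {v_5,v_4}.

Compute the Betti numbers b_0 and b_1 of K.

b_0 = 1, b_1 = 3.

We work with the vertex ordering v_0 < v_1 < v_2 < v_3 < v_4 < v_5 < v_6. The simplices of K, each written with vertices in increasing order, are:

  0-simplices (7): [v_0], [v_1], [v_2], [v_3], [v_4], [v_5], [v_6]
  1-simplices (9): [v_0,v_1], [v_0,v_2], [v_1,v_2], [v_2,v_3], [v_2,v_4], [v_2,v_5], [v_2,v_6], [v_3,v_6], [v_4,v_5]

so the chain groups are C_0 ≅ Z^7, C_1 ≅ Z^9.

∂_1: C_1 → C_0 maps an edge to its endpoints' difference, ∂[p,q] = q − p. For instance
  ∂[v_2,v_5] = [v_5] − [v_2].
As a 7×9 matrix over Z this has rank 6, with invariant factors (1,1,1,1,1,1).

Now H_k = ker ∂_k / im ∂_{k+1}, so:

  H_0: rank C_0 − rank ∂_1 = 7 − 6 = 1, and the invariant factors of ∂_1 are all 1, so H_0 = Z.
  H_1: rank ker ∂_1 − rank ∂_2 = (9 − 6) − 0 = 3, and there is no ∂_2, so H_1 = Z^3.

As a check, the Euler characteristic is 7 − 9 = -2, which agrees with 1 − 3 = -2.
(K is a triangulation of a wedge of 3 circles.)

Hence the Betti numbers are b_0 = 1, b_1 = 3.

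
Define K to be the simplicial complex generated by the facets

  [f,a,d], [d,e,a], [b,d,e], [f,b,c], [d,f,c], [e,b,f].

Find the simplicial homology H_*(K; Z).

H_0 = Z,  H_1 = Z,  H_2 = 0.

Fix the vertex order a < b < c < d < e < f and write every simplex with vertices in increasing order. Then dim K = 2 and the simplices of K are:

  0-simplices (6): a, b, c, d, e, f
  1-simplices (12): ad, ae, af, bc, bd, be, bf, cd, cf, de, df, ef
  2-simplices (6): ade, adf, bcf, bde, bef, cdf

so the chain groups are C_0 ≅ Z^6, C_1 ≅ Z^12, C_2 ≅ Z^6.

The boundary map ∂_1: C_1 → C_0 maps an edge to its endpoints' difference, ∂[p,q] = q − p.
As a 6×12 matrix over Z this has rank 5, with invariant factors (1,1,1,1,1).

Boundary ∂_2: C_2 → C_1 acts by ∂[p,q,r] = [q,r] − [p,r] + [p,q]. For instance
  ∂ade = de − ae + ad,
  ∂bcf = cf − bf + bc.
The 12×6 boundary matrix has rank 6 and Smith normal form diag(1,1,1,1,1,1).

Computing H_k = (kernel of ∂_k) / (image of ∂_{k+1}):

  H_0: rank C_0 − rank ∂_1 = 6 − 5 = 1, and the invariant factors of ∂_1 are all 1, so H_0 ≅ Z.
  H_1: rank ker ∂_1 − rank ∂_2 = (12 − 5) − 6 = 1, and the invariant factors of ∂_2 are all 1, so H_1 ≅ Z.
  H_2: rank ker ∂_2 − rank ∂_3 = (6 − 6) − 0 = 0, and there is no ∂_3, so H_2 ≅ 0.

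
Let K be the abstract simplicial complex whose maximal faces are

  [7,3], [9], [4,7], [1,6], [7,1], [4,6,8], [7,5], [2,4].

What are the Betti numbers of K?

K has 9 vertices, 9 edges, 1 triangle.
rank ∂_0 = 0, rank ∂_1 = 7 ⇒ b_0 = 9 − 0 − 7 = 2; all invariant factors of ∂_1 are 1 so no torsion. So H_0 = Z^2.
rank ∂_1 = 7, rank ∂_2 = 1 ⇒ b_1 = 9 − 7 − 1 = 1; all invariant factors of ∂_2 are 1 so no torsion. So H_1 = Z.
rank ∂_2 = 1, rank ∂_3 = 0 ⇒ b_2 = 1 − 1 − 0 = 0. So H_2 = 0.

b_0 = 2, b_1 = 1, b_2 = 0.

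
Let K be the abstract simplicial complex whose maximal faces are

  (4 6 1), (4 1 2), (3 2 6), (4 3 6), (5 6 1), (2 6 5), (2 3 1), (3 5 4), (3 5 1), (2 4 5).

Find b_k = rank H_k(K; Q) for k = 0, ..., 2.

b_0 = 1, b_1 = 0, b_2 = 0.

Take the total order 1 < 2 < 3 < 4 < 5 < 6 on the vertex set. Then K (dimension 2) consists of the simplices:

  0-simplices (6): [1], [2], [3], [4], [5], [6]
  1-simplices (15): [1,2], [1,3], [1,4], [1,5], [1,6], [2,3], [2,4], [2,5], [2,6], [3,4], [3,5], [3,6], [4,5], [4,6], [5,6]
  2-simplices (10): [1,2,3], [1,2,4], [1,3,5], [1,4,6], [1,5,6], [2,3,6], [2,4,5], [2,5,6], [3,4,5], [3,4,6]

so the chain groups are C_0 ≅ Z^6, C_1 ≅ Z^15, C_2 ≅ Z^10.

The boundary map ∂_1: C_1 → C_0 sends each edge [p,q] (with p < q) to q − p.
This gives a 6×15 integer matrix of rank 5; reducing to Smith normal form yields diagonal entries (1,1,1,1,1).

The boundary map ∂_2: C_2 → C_1 acts by ∂[p,q,r] = [q,r] − [p,r] + [p,q]. For instance
  ∂[3,4,6] = [4,6] − [3,6] + [3,4],
  ∂[2,5,6] = [5,6] − [2,6] + [2,5].
This gives a 15×10 integer matrix of rank 10; reducing to Smith normal form yields diagonal entries (1,1,1,1,1,1,1,1,1,2).

Computing H_k = (kernel of ∂_k) / (image of ∂_{k+1}):

  H_0: rank C_0 − rank ∂_1 = 6 − 5 = 1, and the invariant factors of ∂_1 are all 1, so H_0 = Z.
  H_1: rank ker ∂_1 − rank ∂_2 = (15 − 5) − 10 = 0, and ∂_2 has invariant factor 2 > 1, so H_1 = Z/2.
  H_2: rank ker ∂_2 − rank ∂_3 = (10 − 10) − 0 = 0, and there is no ∂_3, so H_2 = 0.

As a check, the Euler characteristic is 6 − 15 + 10 = 1, which agrees with 1 − 0 + 0 = 1.

Hence the Betti numbers are b_0 = 1, b_1 = 0, b_2 = 0.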